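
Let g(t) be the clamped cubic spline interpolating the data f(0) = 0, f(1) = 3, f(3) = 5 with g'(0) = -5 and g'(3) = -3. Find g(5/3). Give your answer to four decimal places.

5.6420

Let M_i = g''(x_i). Step sizes h_i = 1, 2; slopes of the chords Δ_i = (y_(i+1) - y_i)/h_i = 3, 1.
  1·M_0 + 6·M_1 + 2·M_2 = 6(Δ_1 - Δ_0) = -12
Clamped end conditions give two more equations: 2h_0·M_0 + h_0·M_1 = 6(Δ_0 - g'(0)) = 48 and h_1·M_1 + 2h_1·M_2 = 6(g'(3) - Δ_1) = -24.
Solving: M_0 = 80/3, M_1 = -16/3, M_2 = -10/3.
On [1, 3], g(t) = 3 + 17/3·(t - 1) - 8/3·(t - 1)² + 1/6·(t - 1)³.
With (t - 1) = 2/3: g(5/3) = 457/81.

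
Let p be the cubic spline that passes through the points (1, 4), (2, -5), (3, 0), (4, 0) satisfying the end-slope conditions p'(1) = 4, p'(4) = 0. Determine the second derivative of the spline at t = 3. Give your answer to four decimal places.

-20.2667

Put M_i = p'' at the i-th knot. Here h = (1, 1, 1) and Δ = (-9, 5, 0), so the interior equations h_(i-1)·M_(i-1) + 2(h_(i-1)+h_i)·M_i + h_i·M_(i+1) = 6(Δ_i − Δ_(i-1)) read
  1·M_0 + 4·M_1 + 1·M_2 = 6(Δ_1 - Δ_0) = 84
  1·M_1 + 4·M_2 + 1·M_3 = 6(Δ_2 - Δ_1) = -30
Clamped end conditions give two more equations: 2h_0·M_0 + h_0·M_1 = 6(Δ_0 - p'(1)) = -78 and h_2·M_2 + 2h_2·M_3 = 6(p'(4) - Δ_2) = 0.
Forward elimination and back-substitution give M_0 = -892/15, M_1 = 614/15, M_2 = -304/15, M_3 = 152/15.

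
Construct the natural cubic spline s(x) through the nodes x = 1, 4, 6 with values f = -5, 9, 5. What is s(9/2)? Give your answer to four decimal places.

8.8750

Put σ_i = s'' at the i-th knot. Here h = (3, 2) and Δ = (14/3, -2), so the interior equations h_(i-1)·σ_(i-1) + 2(h_(i-1)+h_i)·σ_i + h_i·σ_(i+1) = 6(Δ_i − Δ_(i-1)) read
  3·σ_0 + 10·σ_1 + 2·σ_2 = 6(Δ_1 - Δ_0) = -40
Natural end conditions: σ_0 = σ_2 = 0.
Solving: σ_0 = 0, σ_1 = -4, σ_2 = 0.
On [4, 6], s(x) = 9 + 2/3·(x - 4) - 2·(x - 4)² + 1/3·(x - 4)³.
With (x - 4) = 1/2: s(9/2) = 71/8.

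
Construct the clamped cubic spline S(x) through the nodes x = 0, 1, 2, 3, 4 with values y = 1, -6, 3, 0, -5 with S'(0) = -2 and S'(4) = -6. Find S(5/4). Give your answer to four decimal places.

Write M_i for S''(x_i). With h_i = 1, 1, 1, 1 and divided differences Δ_i = -7, 9, -3, -5, the continuity of S' gives the tridiagonal system
  1·M_0 + 4·M_1 + 1·M_2 = 6(Δ_1 - Δ_0) = 96
  1·M_1 + 4·M_2 + 1·M_3 = 6(Δ_2 - Δ_1) = -72
  1·M_2 + 4·M_3 + 1·M_4 = 6(Δ_3 - Δ_2) = -12
Clamped end conditions give two more equations: 2h_0·M_0 + h_0·M_1 = 6(Δ_0 - S'(0)) = -30 and h_3·M_3 + 2h_3·M_4 = 6(S'(4) - Δ_3) = -6.
Solving: M_0 = -491/14, M_1 = 281/7, M_2 = -59/2, M_3 = 41/7, M_4 = -83/14.
On [1, 2], S(x) = -6 + 15/28·(x - 1) + 281/14·(x - 1)² - 325/28·(x - 1)³.
With (x - 1) = 1/4: S(5/4) = -1227/256.

-4.7930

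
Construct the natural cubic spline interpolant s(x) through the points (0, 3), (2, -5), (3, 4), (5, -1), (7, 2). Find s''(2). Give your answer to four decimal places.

With M_i denoting the second derivative at x_i, h_i = 2, 1, 2, 2, and Δ_i = (y_(i+1) − y_i)/h_i = -4, 9, -5/2, 3/2:
  2·M_0 + 6·M_1 + 1·M_2 = 6(Δ_1 - Δ_0) = 78
  1·M_1 + 6·M_2 + 2·M_3 = 6(Δ_2 - Δ_1) = -69
  2·M_2 + 8·M_3 + 2·M_4 = 6(Δ_3 - Δ_2) = 24
Natural end conditions: M_0 = M_4 = 0.
Solving the tridiagonal system: M_0 = 0, M_1 = 63/4, M_2 = -33/2, M_3 = 57/8, M_4 = 0.

15.7500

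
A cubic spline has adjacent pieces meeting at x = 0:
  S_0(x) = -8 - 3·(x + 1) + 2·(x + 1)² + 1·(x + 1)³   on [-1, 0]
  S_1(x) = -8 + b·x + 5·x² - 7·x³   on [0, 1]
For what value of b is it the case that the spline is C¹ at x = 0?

S_0'(x) = -3 + 4·(x + 1) + 3·(x + 1)², so S_0'(0) = 4. On the right, S_1'(0) = b, so b = 4.

4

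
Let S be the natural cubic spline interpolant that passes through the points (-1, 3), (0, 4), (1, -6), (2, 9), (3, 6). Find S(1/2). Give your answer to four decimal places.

With M_i denoting the second derivative at x_i, h_i = 1, 1, 1, 1, and Δ_i = (y_(i+1) − y_i)/h_i = 1, -10, 15, -3:
  1·M_0 + 4·M_1 + 1·M_2 = 6(Δ_1 - Δ_0) = -66
  1·M_1 + 4·M_2 + 1·M_3 = 6(Δ_2 - Δ_1) = 150
  1·M_2 + 4·M_3 + 1·M_4 = 6(Δ_3 - Δ_2) = -108
Natural end conditions: M_0 = M_4 = 0.
Hence M_0 = 0, M_1 = -849/28, M_2 = 387/7, M_3 = -1143/28, M_4 = 0.
On [0, 1], S(t) = 4 - 255/28·t - 849/56·t² + 799/56·t³.
With t = 1/2: S(1/2) = -1147/448.

-2.5603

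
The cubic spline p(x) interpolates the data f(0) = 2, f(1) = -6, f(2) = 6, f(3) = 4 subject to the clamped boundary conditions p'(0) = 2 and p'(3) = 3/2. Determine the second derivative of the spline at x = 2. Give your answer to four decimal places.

-42.7333

Write σ_i for p''(x_i). With h_i = 1, 1, 1 and divided differences Δ_i = -8, 12, -2, the continuity of p' gives the tridiagonal system
  1·σ_0 + 4·σ_1 + 1·σ_2 = 6(Δ_1 - Δ_0) = 120
  1·σ_1 + 4·σ_2 + 1·σ_3 = 6(Δ_2 - Δ_1) = -84
Clamped end conditions give two more equations: 2h_0·σ_0 + h_0·σ_1 = 6(Δ_0 - p'(0)) = -60 and h_2·σ_2 + 2h_2·σ_3 = 6(p'(3) - Δ_2) = 21.
Solving: σ_0 = -863/15, σ_1 = 826/15, σ_2 = -641/15, σ_3 = 478/15.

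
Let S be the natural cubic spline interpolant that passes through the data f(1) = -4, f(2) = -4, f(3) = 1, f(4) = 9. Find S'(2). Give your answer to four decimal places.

With m_i denoting the second derivative at x_i, h_i = 1, 1, 1, and Δ_i = (y_(i+1) − y_i)/h_i = 0, 5, 8:
  1·m_0 + 4·m_1 + 1·m_2 = 6(Δ_1 - Δ_0) = 30
  1·m_1 + 4·m_2 + 1·m_3 = 6(Δ_2 - Δ_1) = 18
Natural end conditions: m_0 = m_3 = 0.
Solving the tridiagonal system: m_0 = 0, m_1 = 34/5, m_2 = 14/5, m_3 = 0.
On [2, 3], S'(x) = b_1 + 2c_1·(x - 2) + 3d_1·(x - 2)² with b_1 = Δ_1 - h_1(2m_1 + m_2)/6 = 34/15, c_1 = m_1/2 = 17/5, d_1 = (m_2 - m_1)/(6h_1) = -2/3. So S'(2) = 34/15.

2.2667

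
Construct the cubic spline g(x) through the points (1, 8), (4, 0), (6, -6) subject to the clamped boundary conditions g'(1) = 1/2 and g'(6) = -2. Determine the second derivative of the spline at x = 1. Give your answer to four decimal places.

Write m_i for g''(x_i). With h_i = 3, 2 and divided differences Δ_i = -8/3, -3, the continuity of g' gives the tridiagonal system
  3·m_0 + 10·m_1 + 2·m_2 = 6(Δ_1 - Δ_0) = -2
Clamped end conditions give two more equations: 2h_0·m_0 + h_0·m_1 = 6(Δ_0 - g'(1)) = -19 and h_1·m_1 + 2h_1·m_2 = 6(g'(6) - Δ_1) = 6.
Solving: m_0 = -52/15, m_1 = 3/5, m_2 = 6/5.

-3.4667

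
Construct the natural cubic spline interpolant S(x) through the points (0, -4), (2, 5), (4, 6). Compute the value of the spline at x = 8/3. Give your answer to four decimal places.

Write M_i for S''(x_i). With h_i = 2, 2 and divided differences Δ_i = 9/2, 1/2, the continuity of S' gives the tridiagonal system
  2·M_0 + 8·M_1 + 2·M_2 = 6(Δ_1 - Δ_0) = -24
Natural end conditions: M_0 = M_2 = 0.
Hence M_0 = 0, M_1 = -3, M_2 = 0.
On [2, 4], S(x) = 5 + 5/2·(x - 2) - 3/2·(x - 2)² + 1/4·(x - 2)³.
With (x - 2) = 2/3: S(8/3) = 164/27.

6.0741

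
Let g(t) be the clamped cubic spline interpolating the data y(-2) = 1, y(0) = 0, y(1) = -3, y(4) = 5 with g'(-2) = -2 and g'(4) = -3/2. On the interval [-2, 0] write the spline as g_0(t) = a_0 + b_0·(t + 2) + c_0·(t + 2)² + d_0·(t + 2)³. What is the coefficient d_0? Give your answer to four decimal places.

Put M_i = g'' at the i-th knot. Here h = (2, 1, 3) and Δ = (-1/2, -3, 8/3), so the interior equations h_(i-1)·M_(i-1) + 2(h_(i-1)+h_i)·M_i + h_i·M_(i+1) = 6(Δ_i − Δ_(i-1)) read
  2·M_0 + 6·M_1 + 1·M_2 = 6(Δ_1 - Δ_0) = -15
  1·M_1 + 8·M_2 + 3·M_3 = 6(Δ_2 - Δ_1) = 34
Clamped end conditions give two more equations: 2h_0·M_0 + h_0·M_1 = 6(Δ_0 - g'(-2)) = 9 and h_2·M_2 + 2h_2·M_3 = 6(g'(4) - Δ_2) = -25.
Solving the tridiagonal system: M_0 = 5, M_1 = -11/2, M_2 = 8, M_3 = -49/6.
On [-2, 0], with g_0(t) = a_0 + b_0·(t + 2) + c_0·(t + 2)² + d_0·(t + 2)³: c_0 = M_0/2 = 5/2, d_0 = (M_1 - M_0)/(6h_0) = -7/8, b_0 = Δ_0 - h_0(2M_0 + M_1)/6 = -2.

-0.8750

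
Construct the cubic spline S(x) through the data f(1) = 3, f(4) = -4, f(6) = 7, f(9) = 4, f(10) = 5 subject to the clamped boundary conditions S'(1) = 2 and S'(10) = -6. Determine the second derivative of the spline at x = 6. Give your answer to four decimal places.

-7.9619

Let σ_i = S''(x_i). Step sizes h_i = 3, 2, 3, 1; slopes of the chords Δ_i = (y_(i+1) - y_i)/h_i = -7/3, 11/2, -1, 1.
  3·σ_0 + 10·σ_1 + 2·σ_2 = 6(Δ_1 - Δ_0) = 47
  2·σ_1 + 10·σ_2 + 3·σ_3 = 6(Δ_2 - Δ_1) = -39
  3·σ_2 + 8·σ_3 + 1·σ_4 = 6(Δ_3 - Δ_2) = 12
Clamped end conditions give two more equations: 2h_0·σ_0 + h_0·σ_1 = 6(Δ_0 - S'(1)) = -26 and h_3·σ_3 + 2h_3·σ_4 = 6(S'(10) - Δ_3) = -42.
Hence σ_0 = -3115/354, σ_1 = 527/59, σ_2 = -1879/236, σ_3 = 895/118, σ_4 = -5851/236.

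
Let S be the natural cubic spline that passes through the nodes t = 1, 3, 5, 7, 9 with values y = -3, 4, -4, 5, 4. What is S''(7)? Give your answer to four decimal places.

Let m_i = S''(x_i). Step sizes h_i = 2, 2, 2, 2; slopes of the chords Δ_i = (y_(i+1) - y_i)/h_i = 7/2, -4, 9/2, -1/2.
  2·m_0 + 8·m_1 + 2·m_2 = 6(Δ_1 - Δ_0) = -45
  2·m_1 + 8·m_2 + 2·m_3 = 6(Δ_2 - Δ_1) = 51
  2·m_2 + 8·m_3 + 2·m_4 = 6(Δ_3 - Δ_2) = -30
Natural end conditions: m_0 = m_4 = 0.
Solving: m_0 = 0, m_1 = -909/112, m_2 = 279/28, m_3 = -699/112, m_4 = 0.

-6.2411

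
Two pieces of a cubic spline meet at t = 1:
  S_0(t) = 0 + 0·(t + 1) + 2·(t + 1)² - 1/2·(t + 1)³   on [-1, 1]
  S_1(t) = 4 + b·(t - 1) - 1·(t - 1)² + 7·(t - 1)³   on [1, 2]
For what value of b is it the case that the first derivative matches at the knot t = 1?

S_0'(t) = 0 + 4·(t + 1) - 3/2·(t + 1)², so S_0'(1) = 2. On the right, S_1'(1) = b, so b = 2.

2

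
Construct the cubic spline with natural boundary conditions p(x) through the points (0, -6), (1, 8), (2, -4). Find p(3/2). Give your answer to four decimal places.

Write σ_i for p''(x_i). With h_i = 1, 1 and divided differences Δ_i = 14, -12, the continuity of p' gives the tridiagonal system
  1·σ_0 + 4·σ_1 + 1·σ_2 = 6(Δ_1 - Δ_0) = -156
Natural end conditions: σ_0 = σ_2 = 0.
Solving: σ_0 = 0, σ_1 = -39, σ_2 = 0.
On [1, 2], p(x) = 8 + 1·(x - 1) - 39/2·(x - 1)² + 13/2·(x - 1)³.
With (x - 1) = 1/2: p(3/2) = 71/16.

4.4375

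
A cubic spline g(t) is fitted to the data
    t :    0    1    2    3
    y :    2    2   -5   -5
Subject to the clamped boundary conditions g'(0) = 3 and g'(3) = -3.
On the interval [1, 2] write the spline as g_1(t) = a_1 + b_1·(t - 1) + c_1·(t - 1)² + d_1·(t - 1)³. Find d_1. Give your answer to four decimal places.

With m_i denoting the second derivative at x_i, h_i = 1, 1, 1, and Δ_i = (y_(i+1) − y_i)/h_i = 0, -7, 0:
  1·m_0 + 4·m_1 + 1·m_2 = 6(Δ_1 - Δ_0) = -42
  1·m_1 + 4·m_2 + 1·m_3 = 6(Δ_2 - Δ_1) = 42
Clamped end conditions give two more equations: 2h_0·m_0 + h_0·m_1 = 6(Δ_0 - g'(0)) = -18 and h_2·m_2 + 2h_2·m_3 = 6(g'(3) - Δ_2) = -18.
Solving the tridiagonal system: m_0 = -8/5, m_1 = -74/5, m_2 = 94/5, m_3 = -92/5.
On [1, 2], with g_1(t) = a_1 + b_1·(t - 1) + c_1·(t - 1)² + d_1·(t - 1)³: c_1 = m_1/2 = -37/5, d_1 = (m_2 - m_1)/(6h_1) = 28/5, b_1 = Δ_1 - h_1(2m_1 + m_2)/6 = -26/5.

5.6000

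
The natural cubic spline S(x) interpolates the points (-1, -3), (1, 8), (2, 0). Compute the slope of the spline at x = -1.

Write M_i for S''(x_i). With h_i = 2, 1 and divided differences Δ_i = 11/2, -8, the continuity of S' gives the tridiagonal system
  2·M_0 + 6·M_1 + 1·M_2 = 6(Δ_1 - Δ_0) = -81
Natural end conditions: M_0 = M_2 = 0.
Hence M_0 = 0, M_1 = -27/2, M_2 = 0.
On [-1, 1], S'(x) = b_0 + 2c_0·(x + 1) + 3d_0·(x + 1)² with b_0 = Δ_0 - h_0(2M_0 + M_1)/6 = 10, c_0 = M_0/2 = 0, d_0 = (M_1 - M_0)/(6h_0) = -9/8. So S'(-1) = 10.

10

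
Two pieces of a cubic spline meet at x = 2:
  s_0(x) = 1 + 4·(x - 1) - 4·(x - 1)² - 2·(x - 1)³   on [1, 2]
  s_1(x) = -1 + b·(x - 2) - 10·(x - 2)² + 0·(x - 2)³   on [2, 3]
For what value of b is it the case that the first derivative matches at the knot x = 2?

-10

s_0'(x) = 4 - 8·(x - 1) - 6·(x - 1)², so s_0'(2) = -10. On the right, s_1'(2) = b, so b = -10.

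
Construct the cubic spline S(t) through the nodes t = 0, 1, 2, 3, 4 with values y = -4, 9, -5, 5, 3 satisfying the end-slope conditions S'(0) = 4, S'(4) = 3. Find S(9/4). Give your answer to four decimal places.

Write M_i for S''(x_i). With h_i = 1, 1, 1, 1 and divided differences Δ_i = 13, -14, 10, -2, the continuity of S' gives the tridiagonal system
  1·M_0 + 4·M_1 + 1·M_2 = 6(Δ_1 - Δ_0) = -162
  1·M_1 + 4·M_2 + 1·M_3 = 6(Δ_2 - Δ_1) = 144
  1·M_2 + 4·M_3 + 1·M_4 = 6(Δ_3 - Δ_2) = -72
Clamped end conditions give two more equations: 2h_0·M_0 + h_0·M_1 = 6(Δ_0 - S'(0)) = 54 and h_3·M_3 + 2h_3·M_4 = 6(S'(4) - Δ_3) = 30.
Solving the tridiagonal system: M_0 = 443/7, M_1 = -508/7, M_2 = 65, M_3 = -304/7, M_4 = 257/7.
On [2, 3], S(t) = -5 - 31/7·(t - 2) + 65/2·(t - 2)² - 253/14·(t - 2)³.
With (t - 2) = 1/4: S(9/4) = -3905/896.

-4.3583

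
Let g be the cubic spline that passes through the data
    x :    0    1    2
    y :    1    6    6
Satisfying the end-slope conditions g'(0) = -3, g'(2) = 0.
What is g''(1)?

With M_i denoting the second derivative at x_i, h_i = 1, 1, and Δ_i = (y_(i+1) − y_i)/h_i = 5, 0:
  1·M_0 + 4·M_1 + 1·M_2 = 6(Δ_1 - Δ_0) = -30
Clamped end conditions give two more equations: 2h_0·M_0 + h_0·M_1 = 6(Δ_0 - g'(0)) = 48 and h_1·M_1 + 2h_1·M_2 = 6(g'(2) - Δ_1) = 0.
Solving: M_0 = 33, M_1 = -18, M_2 = 9.

-18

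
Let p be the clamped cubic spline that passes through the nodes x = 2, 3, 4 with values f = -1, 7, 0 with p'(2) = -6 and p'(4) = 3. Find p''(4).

With σ_i denoting the second derivative at x_i, h_i = 1, 1, and Δ_i = (y_(i+1) − y_i)/h_i = 8, -7:
  1·σ_0 + 4·σ_1 + 1·σ_2 = 6(Δ_1 - Δ_0) = -90
Clamped end conditions give two more equations: 2h_0·σ_0 + h_0·σ_1 = 6(Δ_0 - p'(2)) = 84 and h_1·σ_1 + 2h_1·σ_2 = 6(p'(4) - Δ_1) = 60.
Forward elimination and back-substitution give σ_0 = 69, σ_1 = -54, σ_2 = 57.

57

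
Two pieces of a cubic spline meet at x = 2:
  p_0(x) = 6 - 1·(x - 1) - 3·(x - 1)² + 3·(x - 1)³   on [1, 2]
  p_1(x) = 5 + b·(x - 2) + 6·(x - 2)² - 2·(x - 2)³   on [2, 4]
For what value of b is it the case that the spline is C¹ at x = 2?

2

p_0'(x) = -1 - 6·(x - 1) + 9·(x - 1)², so p_0'(2) = 2. On the right, p_1'(2) = b, so b = 2.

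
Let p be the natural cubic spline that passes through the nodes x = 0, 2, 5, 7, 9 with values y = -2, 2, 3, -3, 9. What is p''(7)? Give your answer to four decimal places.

7.6366

Let σ_i = p''(x_i). Step sizes h_i = 2, 3, 2, 2; slopes of the chords Δ_i = (y_(i+1) - y_i)/h_i = 2, 1/3, -3, 6.
  2·σ_0 + 10·σ_1 + 3·σ_2 = 6(Δ_1 - Δ_0) = -10
  3·σ_1 + 10·σ_2 + 2·σ_3 = 6(Δ_2 - Δ_1) = -20
  2·σ_2 + 8·σ_3 + 2·σ_4 = 6(Δ_3 - Δ_2) = 54
Natural end conditions: σ_0 = σ_4 = 0.
Forward elimination and back-substitution give σ_0 = 0, σ_1 = 11/172, σ_2 = -305/86, σ_3 = 2627/344, σ_4 = 0.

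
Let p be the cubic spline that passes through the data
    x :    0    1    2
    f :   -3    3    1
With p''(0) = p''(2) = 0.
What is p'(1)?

2

Write m_i for p''(x_i). With h_i = 1, 1 and divided differences Δ_i = 6, -2, the continuity of p' gives the tridiagonal system
  1·m_0 + 4·m_1 + 1·m_2 = 6(Δ_1 - Δ_0) = -48
Natural end conditions: m_0 = m_2 = 0.
Hence m_0 = 0, m_1 = -12, m_2 = 0.
On [1, 2], p'(x) = b_1 + 2c_1·(x - 1) + 3d_1·(x - 1)² with b_1 = Δ_1 - h_1(2m_1 + m_2)/6 = 2, c_1 = m_1/2 = -6, d_1 = (m_2 - m_1)/(6h_1) = 2. So p'(1) = 2.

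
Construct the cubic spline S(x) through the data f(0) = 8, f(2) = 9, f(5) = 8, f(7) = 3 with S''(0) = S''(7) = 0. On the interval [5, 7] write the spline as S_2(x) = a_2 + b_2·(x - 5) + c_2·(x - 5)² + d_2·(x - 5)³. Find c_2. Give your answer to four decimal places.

-0.6319

Write m_i for S''(x_i). With h_i = 2, 3, 2 and divided differences Δ_i = 1/2, -1/3, -5/2, the continuity of S' gives the tridiagonal system
  2·m_0 + 10·m_1 + 3·m_2 = 6(Δ_1 - Δ_0) = -5
  3·m_1 + 10·m_2 + 2·m_3 = 6(Δ_2 - Δ_1) = -13
Natural end conditions: m_0 = m_3 = 0.
Forward elimination and back-substitution give m_0 = 0, m_1 = -11/91, m_2 = -115/91, m_3 = 0.
On [5, 7], with S_2(x) = a_2 + b_2·(x - 5) + c_2·(x - 5)² + d_2·(x - 5)³: c_2 = m_2/2 = -115/182, d_2 = (m_3 - m_2)/(6h_2) = 115/1092, b_2 = Δ_2 - h_2(2m_2 + m_3)/6 = -905/546.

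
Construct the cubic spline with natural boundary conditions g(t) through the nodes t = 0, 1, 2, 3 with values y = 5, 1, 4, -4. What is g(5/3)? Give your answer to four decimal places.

3.4889

Put M_i = g'' at the i-th knot. Here h = (1, 1, 1) and Δ = (-4, 3, -8), so the interior equations h_(i-1)·M_(i-1) + 2(h_(i-1)+h_i)·M_i + h_i·M_(i+1) = 6(Δ_i − Δ_(i-1)) read
  1·M_0 + 4·M_1 + 1·M_2 = 6(Δ_1 - Δ_0) = 42
  1·M_1 + 4·M_2 + 1·M_3 = 6(Δ_2 - Δ_1) = -66
Natural end conditions: M_0 = M_3 = 0.
Solving: M_0 = 0, M_1 = 78/5, M_2 = -102/5, M_3 = 0.
On [1, 2], g(t) = 1 + 6/5·(t - 1) + 39/5·(t - 1)² - 6·(t - 1)³.
With (t - 1) = 2/3: g(5/3) = 157/45.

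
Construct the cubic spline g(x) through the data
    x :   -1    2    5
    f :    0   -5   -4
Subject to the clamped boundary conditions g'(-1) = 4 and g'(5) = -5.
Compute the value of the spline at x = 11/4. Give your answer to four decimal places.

-4.4570

Write σ_i for g''(x_i). With h_i = 3, 3 and divided differences Δ_i = -5/3, 1/3, the continuity of g' gives the tridiagonal system
  3·σ_0 + 12·σ_1 + 3·σ_2 = 6(Δ_1 - Δ_0) = 12
Clamped end conditions give two more equations: 2h_0·σ_0 + h_0·σ_1 = 6(Δ_0 - g'(-1)) = -34 and h_1·σ_1 + 2h_1·σ_2 = 6(g'(5) - Δ_1) = -32.
Forward elimination and back-substitution give σ_0 = -49/6, σ_1 = 5, σ_2 = -47/6.
On [2, 5], g(x) = -5 - 3/4·(x - 2) + 5/2·(x - 2)² - 77/108·(x - 2)³.
With (x - 2) = 3/4: g(11/4) = -1141/256.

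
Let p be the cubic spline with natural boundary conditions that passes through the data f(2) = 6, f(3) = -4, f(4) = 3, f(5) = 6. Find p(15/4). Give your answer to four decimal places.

Let σ_i = p''(x_i). Step sizes h_i = 1, 1, 1; slopes of the chords Δ_i = (y_(i+1) - y_i)/h_i = -10, 7, 3.
  1·σ_0 + 4·σ_1 + 1·σ_2 = 6(Δ_1 - Δ_0) = 102
  1·σ_1 + 4·σ_2 + 1·σ_3 = 6(Δ_2 - Δ_1) = -24
Natural end conditions: σ_0 = σ_3 = 0.
Forward elimination and back-substitution give σ_0 = 0, σ_1 = 144/5, σ_2 = -66/5, σ_3 = 0.
On [3, 4], p(x) = -4 - 2/5·(x - 3) + 72/5·(x - 3)² - 7·(x - 3)³.
With (x - 3) = 3/4: p(15/4) = 271/320.

0.8469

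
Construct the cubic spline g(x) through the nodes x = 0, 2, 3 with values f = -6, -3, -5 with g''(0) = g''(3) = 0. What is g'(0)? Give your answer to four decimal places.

2.6667

With M_i denoting the second derivative at x_i, h_i = 2, 1, and Δ_i = (y_(i+1) − y_i)/h_i = 3/2, -2:
  2·M_0 + 6·M_1 + 1·M_2 = 6(Δ_1 - Δ_0) = -21
Natural end conditions: M_0 = M_2 = 0.
Solving: M_0 = 0, M_1 = -7/2, M_2 = 0.
On [0, 2], g'(x) = b_0 + 2c_0·x + 3d_0·x² with b_0 = Δ_0 - h_0(2M_0 + M_1)/6 = 8/3, c_0 = M_0/2 = 0, d_0 = (M_1 - M_0)/(6h_0) = -7/24. So g'(0) = 8/3.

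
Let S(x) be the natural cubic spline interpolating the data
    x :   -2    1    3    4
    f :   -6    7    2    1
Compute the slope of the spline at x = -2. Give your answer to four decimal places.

6.6905

Let σ_i = S''(x_i). Step sizes h_i = 3, 2, 1; slopes of the chords Δ_i = (y_(i+1) - y_i)/h_i = 13/3, -5/2, -1.
  3·σ_0 + 10·σ_1 + 2·σ_2 = 6(Δ_1 - Δ_0) = -41
  2·σ_1 + 6·σ_2 + 1·σ_3 = 6(Δ_2 - Δ_1) = 9
Natural end conditions: σ_0 = σ_3 = 0.
Hence σ_0 = 0, σ_1 = -33/7, σ_2 = 43/14, σ_3 = 0.
On [-2, 1], S'(x) = b_0 + 2c_0·(x + 2) + 3d_0·(x + 2)² with b_0 = Δ_0 - h_0(2σ_0 + σ_1)/6 = 281/42, c_0 = σ_0/2 = 0, d_0 = (σ_1 - σ_0)/(6h_0) = -11/42. So S'(-2) = 281/42.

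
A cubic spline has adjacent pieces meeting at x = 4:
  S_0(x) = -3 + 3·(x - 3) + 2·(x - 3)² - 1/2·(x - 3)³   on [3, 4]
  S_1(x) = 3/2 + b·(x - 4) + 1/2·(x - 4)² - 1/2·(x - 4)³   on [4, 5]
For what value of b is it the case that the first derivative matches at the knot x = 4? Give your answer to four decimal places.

5.5000

S_0'(x) = 3 + 4·(x - 3) - 3/2·(x - 3)², so S_0'(4) = 11/2. On the right, S_1'(4) = b, so b = 11/2.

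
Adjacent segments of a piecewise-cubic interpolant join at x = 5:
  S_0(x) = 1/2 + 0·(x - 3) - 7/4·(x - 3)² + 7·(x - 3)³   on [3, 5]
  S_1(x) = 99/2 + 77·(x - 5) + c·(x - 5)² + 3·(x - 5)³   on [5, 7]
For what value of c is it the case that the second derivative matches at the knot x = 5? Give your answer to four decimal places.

40.2500

S_0''(x) = -7/2 + 42·(x - 3), so S_0''(5) = 161/2. On the right, S_1''(5) = 2c, so c = 161/4.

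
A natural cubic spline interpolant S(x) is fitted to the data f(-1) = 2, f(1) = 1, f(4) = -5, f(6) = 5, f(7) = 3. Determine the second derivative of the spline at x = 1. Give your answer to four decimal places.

-2.9881

Write m_i for S''(x_i). With h_i = 2, 3, 2, 1 and divided differences Δ_i = -1/2, -2, 5, -2, the continuity of S' gives the tridiagonal system
  2·m_0 + 10·m_1 + 3·m_2 = 6(Δ_1 - Δ_0) = -9
  3·m_1 + 10·m_2 + 2·m_3 = 6(Δ_2 - Δ_1) = 42
  2·m_2 + 6·m_3 + 1·m_4 = 6(Δ_3 - Δ_2) = -42
Natural end conditions: m_0 = m_4 = 0.
Forward elimination and back-substitution give m_0 = 0, m_1 = -756/253, m_2 = 1761/253, m_3 = -2358/253, m_4 = 0.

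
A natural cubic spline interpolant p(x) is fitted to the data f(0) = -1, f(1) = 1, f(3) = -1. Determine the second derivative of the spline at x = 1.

Write M_i for p''(x_i). With h_i = 1, 2 and divided differences Δ_i = 2, -1, the continuity of p' gives the tridiagonal system
  1·M_0 + 6·M_1 + 2·M_2 = 6(Δ_1 - Δ_0) = -18
Natural end conditions: M_0 = M_2 = 0.
Hence M_0 = 0, M_1 = -3, M_2 = 0.

-3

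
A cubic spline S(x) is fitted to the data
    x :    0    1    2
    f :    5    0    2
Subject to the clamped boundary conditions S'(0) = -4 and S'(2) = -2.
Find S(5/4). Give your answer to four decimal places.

Put m_i = S'' at the i-th knot. Here h = (1, 1) and Δ = (-5, 2), so the interior equations h_(i-1)·m_(i-1) + 2(h_(i-1)+h_i)·m_i + h_i·m_(i+1) = 6(Δ_i − Δ_(i-1)) read
  1·m_0 + 4·m_1 + 1·m_2 = 6(Δ_1 - Δ_0) = 42
Clamped end conditions give two more equations: 2h_0·m_0 + h_0·m_1 = 6(Δ_0 - S'(0)) = -6 and h_1·m_1 + 2h_1·m_2 = 6(S'(2) - Δ_1) = -24.
Hence m_0 = -25/2, m_1 = 19, m_2 = -43/2.
On [1, 2], S(x) = 0 - 3/4·(x - 1) + 19/2·(x - 1)² - 27/4·(x - 1)³.
With (x - 1) = 1/4: S(5/4) = 77/256.

0.3008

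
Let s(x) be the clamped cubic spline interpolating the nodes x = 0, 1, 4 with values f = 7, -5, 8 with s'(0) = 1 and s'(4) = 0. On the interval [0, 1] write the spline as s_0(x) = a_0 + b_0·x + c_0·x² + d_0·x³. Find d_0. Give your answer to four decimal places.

Put m_i = s'' at the i-th knot. Here h = (1, 3) and Δ = (-12, 13/3), so the interior equations h_(i-1)·m_(i-1) + 2(h_(i-1)+h_i)·m_i + h_i·m_(i+1) = 6(Δ_i − Δ_(i-1)) read
  1·m_0 + 8·m_1 + 3·m_2 = 6(Δ_1 - Δ_0) = 98
Clamped end conditions give two more equations: 2h_0·m_0 + h_0·m_1 = 6(Δ_0 - s'(0)) = -78 and h_1·m_1 + 2h_1·m_2 = 6(s'(4) - Δ_1) = -26.
Solving: m_0 = -103/2, m_1 = 25, m_2 = -101/6.
On [0, 1], with s_0(x) = a_0 + b_0·x + c_0·x² + d_0·x³: c_0 = m_0/2 = -103/4, d_0 = (m_1 - m_0)/(6h_0) = 51/4, b_0 = Δ_0 - h_0(2m_0 + m_1)/6 = 1.

12.7500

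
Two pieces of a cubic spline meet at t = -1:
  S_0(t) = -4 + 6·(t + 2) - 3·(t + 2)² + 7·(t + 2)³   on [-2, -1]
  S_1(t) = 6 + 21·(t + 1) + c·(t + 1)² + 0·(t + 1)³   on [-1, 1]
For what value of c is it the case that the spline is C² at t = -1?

18

S_0''(t) = -6 + 42·(t + 2), so S_0''(-1) = 36. On the right, S_1''(-1) = 2c, so c = 18.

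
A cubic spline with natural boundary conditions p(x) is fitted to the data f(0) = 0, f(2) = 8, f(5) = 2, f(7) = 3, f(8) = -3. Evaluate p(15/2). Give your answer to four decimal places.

Write M_i for p''(x_i). With h_i = 2, 3, 2, 1 and divided differences Δ_i = 4, -2, 1/2, -6, the continuity of p' gives the tridiagonal system
  2·M_0 + 10·M_1 + 3·M_2 = 6(Δ_1 - Δ_0) = -36
  3·M_1 + 10·M_2 + 2·M_3 = 6(Δ_2 - Δ_1) = 15
  2·M_2 + 6·M_3 + 1·M_4 = 6(Δ_3 - Δ_2) = -39
Natural end conditions: M_0 = M_4 = 0.
Hence M_0 = 0, M_1 = -1260/253, M_2 = 1164/253, M_3 = -4065/506, M_4 = 0.
On [7, 8], p(x) = 3 - 1681/506·(x - 7) - 4065/1012·(x - 7)² + 1355/1012·(x - 7)³.
With (x - 7) = 1/2: p(15/2) = 4065/8096.

0.5021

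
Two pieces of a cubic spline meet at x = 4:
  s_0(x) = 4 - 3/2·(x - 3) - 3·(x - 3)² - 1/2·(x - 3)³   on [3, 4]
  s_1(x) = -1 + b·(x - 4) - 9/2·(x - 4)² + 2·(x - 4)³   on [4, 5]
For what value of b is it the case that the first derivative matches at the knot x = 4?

-9

s_0'(x) = -3/2 - 6·(x - 3) - 3/2·(x - 3)², so s_0'(4) = -9. On the right, s_1'(4) = b, so b = -9.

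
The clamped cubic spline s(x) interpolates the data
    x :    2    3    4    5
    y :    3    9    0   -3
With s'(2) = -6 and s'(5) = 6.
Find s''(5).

20

Write m_i for s''(x_i). With h_i = 1, 1, 1 and divided differences Δ_i = 6, -9, -3, the continuity of s' gives the tridiagonal system
  1·m_0 + 4·m_1 + 1·m_2 = 6(Δ_1 - Δ_0) = -90
  1·m_1 + 4·m_2 + 1·m_3 = 6(Δ_2 - Δ_1) = 36
Clamped end conditions give two more equations: 2h_0·m_0 + h_0·m_1 = 6(Δ_0 - s'(2)) = 72 and h_2·m_2 + 2h_2·m_3 = 6(s'(5) - Δ_2) = 54.
Forward elimination and back-substitution give m_0 = 56, m_1 = -40, m_2 = 14, m_3 = 20.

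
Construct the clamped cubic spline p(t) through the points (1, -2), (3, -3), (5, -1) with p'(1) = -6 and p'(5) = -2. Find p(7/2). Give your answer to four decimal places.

-1.8320

Write σ_i for p''(x_i). With h_i = 2, 2 and divided differences Δ_i = -1/2, 1, the continuity of p' gives the tridiagonal system
  2·σ_0 + 8·σ_1 + 2·σ_2 = 6(Δ_1 - Δ_0) = 9
Clamped end conditions give two more equations: 2h_0·σ_0 + h_0·σ_1 = 6(Δ_0 - p'(1)) = 33 and h_1·σ_1 + 2h_1·σ_2 = 6(p'(5) - Δ_1) = -18.
Forward elimination and back-substitution give σ_0 = 65/8, σ_1 = 1/4, σ_2 = -37/8.
On [3, 5], p(t) = -3 + 19/8·(t - 3) + 1/8·(t - 3)² - 13/32·(t - 3)³.
With (t - 3) = 1/2: p(7/2) = -469/256.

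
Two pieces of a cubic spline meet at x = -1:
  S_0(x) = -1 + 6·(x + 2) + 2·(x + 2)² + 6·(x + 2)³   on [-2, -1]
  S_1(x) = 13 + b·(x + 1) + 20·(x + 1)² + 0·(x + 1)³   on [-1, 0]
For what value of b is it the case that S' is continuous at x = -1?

28

S_0'(x) = 6 + 4·(x + 2) + 18·(x + 2)², so S_0'(-1) = 28. On the right, S_1'(-1) = b, so b = 28.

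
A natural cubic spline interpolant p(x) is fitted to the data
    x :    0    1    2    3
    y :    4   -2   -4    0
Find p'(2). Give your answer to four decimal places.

1.3333

Write m_i for p''(x_i). With h_i = 1, 1, 1 and divided differences Δ_i = -6, -2, 4, the continuity of p' gives the tridiagonal system
  1·m_0 + 4·m_1 + 1·m_2 = 6(Δ_1 - Δ_0) = 24
  1·m_1 + 4·m_2 + 1·m_3 = 6(Δ_2 - Δ_1) = 36
Natural end conditions: m_0 = m_3 = 0.
Hence m_0 = 0, m_1 = 4, m_2 = 8, m_3 = 0.
On [2, 3], p'(x) = b_2 + 2c_2·(x - 2) + 3d_2·(x - 2)² with b_2 = Δ_2 - h_2(2m_2 + m_3)/6 = 4/3, c_2 = m_2/2 = 4, d_2 = (m_3 - m_2)/(6h_2) = -4/3. So p'(2) = 4/3.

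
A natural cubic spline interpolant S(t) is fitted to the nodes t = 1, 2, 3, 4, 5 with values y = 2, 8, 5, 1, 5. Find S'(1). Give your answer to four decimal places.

8.1964

Write M_i for S''(x_i). With h_i = 1, 1, 1, 1 and divided differences Δ_i = 6, -3, -4, 4, the continuity of S' gives the tridiagonal system
  1·M_0 + 4·M_1 + 1·M_2 = 6(Δ_1 - Δ_0) = -54
  1·M_1 + 4·M_2 + 1·M_3 = 6(Δ_2 - Δ_1) = -6
  1·M_2 + 4·M_3 + 1·M_4 = 6(Δ_3 - Δ_2) = 48
Natural end conditions: M_0 = M_4 = 0.
Forward elimination and back-substitution give M_0 = 0, M_1 = -369/28, M_2 = -9/7, M_3 = 345/28, M_4 = 0.
On [1, 2], S'(t) = b_0 + 2c_0·(t - 1) + 3d_0·(t - 1)² with b_0 = Δ_0 - h_0(2M_0 + M_1)/6 = 459/56, c_0 = M_0/2 = 0, d_0 = (M_1 - M_0)/(6h_0) = -123/56. So S'(1) = 459/56.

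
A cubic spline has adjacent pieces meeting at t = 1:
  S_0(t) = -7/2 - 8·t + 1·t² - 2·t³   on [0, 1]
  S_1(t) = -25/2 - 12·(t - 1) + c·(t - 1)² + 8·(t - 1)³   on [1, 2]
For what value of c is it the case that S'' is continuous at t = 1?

-5

S_0''(t) = 2 - 12·t, so S_0''(1) = -10. On the right, S_1''(1) = 2c, so c = -5.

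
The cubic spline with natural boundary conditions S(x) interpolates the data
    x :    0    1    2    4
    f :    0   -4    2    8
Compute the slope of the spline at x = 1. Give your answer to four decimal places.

1.4783

Write M_i for S''(x_i). With h_i = 1, 1, 2 and divided differences Δ_i = -4, 6, 3, the continuity of S' gives the tridiagonal system
  1·M_0 + 4·M_1 + 1·M_2 = 6(Δ_1 - Δ_0) = 60
  1·M_1 + 6·M_2 + 2·M_3 = 6(Δ_2 - Δ_1) = -18
Natural end conditions: M_0 = M_3 = 0.
Solving the tridiagonal system: M_0 = 0, M_1 = 378/23, M_2 = -132/23, M_3 = 0.
On [1, 2], S'(x) = b_1 + 2c_1·(x - 1) + 3d_1·(x - 1)² with b_1 = Δ_1 - h_1(2M_1 + M_2)/6 = 34/23, c_1 = M_1/2 = 189/23, d_1 = (M_2 - M_1)/(6h_1) = -85/23. So S'(1) = 34/23.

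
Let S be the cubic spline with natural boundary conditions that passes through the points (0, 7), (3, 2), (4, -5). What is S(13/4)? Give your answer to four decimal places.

With σ_i denoting the second derivative at x_i, h_i = 3, 1, and Δ_i = (y_(i+1) − y_i)/h_i = -5/3, -7:
  3·σ_0 + 8·σ_1 + 1·σ_2 = 6(Δ_1 - Δ_0) = -32
Natural end conditions: σ_0 = σ_2 = 0.
Solving the tridiagonal system: σ_0 = 0, σ_1 = -4, σ_2 = 0.
On [3, 4], S(x) = 2 - 17/3·(x - 3) - 2·(x - 3)² + 2/3·(x - 3)³.
With (x - 3) = 1/4: S(13/4) = 15/32.

0.4688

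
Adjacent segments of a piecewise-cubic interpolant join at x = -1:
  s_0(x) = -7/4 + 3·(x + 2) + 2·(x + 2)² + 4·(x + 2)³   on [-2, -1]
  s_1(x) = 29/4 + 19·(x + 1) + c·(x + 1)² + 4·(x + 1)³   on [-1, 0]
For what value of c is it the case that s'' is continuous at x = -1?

s_0''(x) = 4 + 24·(x + 2), so s_0''(-1) = 28. On the right, s_1''(-1) = 2c, so c = 14.

14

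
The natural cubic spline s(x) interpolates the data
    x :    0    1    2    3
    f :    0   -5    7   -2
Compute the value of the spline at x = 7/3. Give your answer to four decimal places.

6.4938

Write σ_i for s''(x_i). With h_i = 1, 1, 1 and divided differences Δ_i = -5, 12, -9, the continuity of s' gives the tridiagonal system
  1·σ_0 + 4·σ_1 + 1·σ_2 = 6(Δ_1 - Δ_0) = 102
  1·σ_1 + 4·σ_2 + 1·σ_3 = 6(Δ_2 - Δ_1) = -126
Natural end conditions: σ_0 = σ_3 = 0.
Hence σ_0 = 0, σ_1 = 178/5, σ_2 = -202/5, σ_3 = 0.
On [2, 3], s(x) = 7 + 67/15·(x - 2) - 101/5·(x - 2)² + 101/15·(x - 2)³.
With (x - 2) = 1/3: s(7/3) = 526/81.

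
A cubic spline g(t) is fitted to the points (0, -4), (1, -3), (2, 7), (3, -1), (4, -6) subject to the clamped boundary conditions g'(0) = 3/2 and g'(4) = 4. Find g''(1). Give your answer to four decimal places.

Let M_i = g''(x_i). Step sizes h_i = 1, 1, 1, 1; slopes of the chords Δ_i = (y_(i+1) - y_i)/h_i = 1, 10, -8, -5.
  1·M_0 + 4·M_1 + 1·M_2 = 6(Δ_1 - Δ_0) = 54
  1·M_1 + 4·M_2 + 1·M_3 = 6(Δ_2 - Δ_1) = -108
  1·M_2 + 4·M_3 + 1·M_4 = 6(Δ_3 - Δ_2) = 18
Clamped end conditions give two more equations: 2h_0·M_0 + h_0·M_1 = 6(Δ_0 - g'(0)) = -3 and h_3·M_3 + 2h_3·M_4 = 6(g'(4) - Δ_3) = 54.
Forward elimination and back-substitution give M_0 = -811/56, M_1 = 727/28, M_2 = -283/8, M_3 = 211/28, M_4 = 1301/56.

25.9643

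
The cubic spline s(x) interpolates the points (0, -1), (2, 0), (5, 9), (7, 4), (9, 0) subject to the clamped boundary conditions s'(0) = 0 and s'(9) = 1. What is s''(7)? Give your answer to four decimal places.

Write m_i for s''(x_i). With h_i = 2, 3, 2, 2 and divided differences Δ_i = 1/2, 3, -5/2, -2, the continuity of s' gives the tridiagonal system
  2·m_0 + 10·m_1 + 3·m_2 = 6(Δ_1 - Δ_0) = 15
  3·m_1 + 10·m_2 + 2·m_3 = 6(Δ_2 - Δ_1) = -33
  2·m_2 + 8·m_3 + 2·m_4 = 6(Δ_3 - Δ_2) = 3
Clamped end conditions give two more equations: 2h_0·m_0 + h_0·m_1 = 6(Δ_0 - s'(0)) = 3 and h_3·m_3 + 2h_3·m_4 = 6(s'(9) - Δ_3) = 18.
Solving the tridiagonal system: m_0 = -167/236, m_1 = 172/59, m_2 = -501/118, m_3 = 21/59, m_4 = 255/59.

0.3559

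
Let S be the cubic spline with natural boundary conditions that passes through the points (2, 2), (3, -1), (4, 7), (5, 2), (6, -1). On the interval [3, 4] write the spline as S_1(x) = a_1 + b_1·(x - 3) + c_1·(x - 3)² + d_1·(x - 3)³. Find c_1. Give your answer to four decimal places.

11.7321

Put M_i = S'' at the i-th knot. Here h = (1, 1, 1, 1) and Δ = (-3, 8, -5, -3), so the interior equations h_(i-1)·M_(i-1) + 2(h_(i-1)+h_i)·M_i + h_i·M_(i+1) = 6(Δ_i − Δ_(i-1)) read
  1·M_0 + 4·M_1 + 1·M_2 = 6(Δ_1 - Δ_0) = 66
  1·M_1 + 4·M_2 + 1·M_3 = 6(Δ_2 - Δ_1) = -78
  1·M_2 + 4·M_3 + 1·M_4 = 6(Δ_3 - Δ_2) = 12
Natural end conditions: M_0 = M_4 = 0.
Forward elimination and back-substitution give M_0 = 0, M_1 = 657/28, M_2 = -195/7, M_3 = 279/28, M_4 = 0.
On [3, 4], with S_1(x) = a_1 + b_1·(x - 3) + c_1·(x - 3)² + d_1·(x - 3)³: c_1 = M_1/2 = 657/56, d_1 = (M_2 - M_1)/(6h_1) = -479/56, b_1 = Δ_1 - h_1(2M_1 + M_2)/6 = 135/28.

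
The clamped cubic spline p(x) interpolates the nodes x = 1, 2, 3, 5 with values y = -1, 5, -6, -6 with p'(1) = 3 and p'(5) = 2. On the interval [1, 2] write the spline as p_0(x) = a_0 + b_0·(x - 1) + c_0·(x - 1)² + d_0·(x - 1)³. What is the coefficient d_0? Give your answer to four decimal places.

-10.8182

Put m_i = p'' at the i-th knot. Here h = (1, 1, 2) and Δ = (6, -11, 0), so the interior equations h_(i-1)·m_(i-1) + 2(h_(i-1)+h_i)·m_i + h_i·m_(i+1) = 6(Δ_i − Δ_(i-1)) read
  1·m_0 + 4·m_1 + 1·m_2 = 6(Δ_1 - Δ_0) = -102
  1·m_1 + 6·m_2 + 2·m_3 = 6(Δ_2 - Δ_1) = 66
Clamped end conditions give two more equations: 2h_0·m_0 + h_0·m_1 = 6(Δ_0 - p'(1)) = 18 and h_2·m_2 + 2h_2·m_3 = 6(p'(5) - Δ_2) = 12.
Hence m_0 = 304/11, m_1 = -410/11, m_2 = 214/11, m_3 = -74/11.
On [1, 2], with p_0(x) = a_0 + b_0·(x - 1) + c_0·(x - 1)² + d_0·(x - 1)³: c_0 = m_0/2 = 152/11, d_0 = (m_1 - m_0)/(6h_0) = -119/11, b_0 = Δ_0 - h_0(2m_0 + m_1)/6 = 3.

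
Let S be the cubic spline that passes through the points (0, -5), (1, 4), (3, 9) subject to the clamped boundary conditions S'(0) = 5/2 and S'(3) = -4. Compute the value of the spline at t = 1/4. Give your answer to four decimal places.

-3.7148

Put m_i = S'' at the i-th knot. Here h = (1, 2) and Δ = (9, 5/2), so the interior equations h_(i-1)·m_(i-1) + 2(h_(i-1)+h_i)·m_i + h_i·m_(i+1) = 6(Δ_i − Δ_(i-1)) read
  1·m_0 + 6·m_1 + 2·m_2 = 6(Δ_1 - Δ_0) = -39
Clamped end conditions give two more equations: 2h_0·m_0 + h_0·m_1 = 6(Δ_0 - S'(0)) = 39 and h_1·m_1 + 2h_1·m_2 = 6(S'(3) - Δ_1) = -39.
Solving the tridiagonal system: m_0 = 143/6, m_1 = -26/3, m_2 = -65/12.
On [0, 1], S(t) = -5 + 5/2·t + 143/12·t² - 65/12·t³.
With t = 1/4: S(1/4) = -951/256.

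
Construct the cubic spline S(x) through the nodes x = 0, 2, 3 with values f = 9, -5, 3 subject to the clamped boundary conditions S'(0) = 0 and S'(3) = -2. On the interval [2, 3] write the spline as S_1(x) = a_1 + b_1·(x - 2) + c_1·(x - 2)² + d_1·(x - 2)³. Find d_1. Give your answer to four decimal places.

-12.8333

Let σ_i = S''(x_i). Step sizes h_i = 2, 1; slopes of the chords Δ_i = (y_(i+1) - y_i)/h_i = -7, 8.
  2·σ_0 + 6·σ_1 + 1·σ_2 = 6(Δ_1 - Δ_0) = 90
Clamped end conditions give two more equations: 2h_0·σ_0 + h_0·σ_1 = 6(Δ_0 - S'(0)) = -42 and h_1·σ_1 + 2h_1·σ_2 = 6(S'(3) - Δ_1) = -60.
Solving: σ_0 = -157/6, σ_1 = 94/3, σ_2 = -137/3.
On [2, 3], with S_1(x) = a_1 + b_1·(x - 2) + c_1·(x - 2)² + d_1·(x - 2)³: c_1 = σ_1/2 = 47/3, d_1 = (σ_2 - σ_1)/(6h_1) = -77/6, b_1 = Δ_1 - h_1(2σ_1 + σ_2)/6 = 31/6.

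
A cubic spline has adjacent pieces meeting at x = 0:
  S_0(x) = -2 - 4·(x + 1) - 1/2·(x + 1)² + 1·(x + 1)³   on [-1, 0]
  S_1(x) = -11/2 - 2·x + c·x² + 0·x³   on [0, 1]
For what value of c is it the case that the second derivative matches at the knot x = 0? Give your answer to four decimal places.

2.5000

S_0''(x) = -1 + 6·(x + 1), so S_0''(0) = 5. On the right, S_1''(0) = 2c, so c = 5/2.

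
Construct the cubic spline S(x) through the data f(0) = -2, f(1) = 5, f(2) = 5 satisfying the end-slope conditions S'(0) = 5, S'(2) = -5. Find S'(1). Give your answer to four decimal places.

Let σ_i = S''(x_i). Step sizes h_i = 1, 1; slopes of the chords Δ_i = (y_(i+1) - y_i)/h_i = 7, 0.
  1·σ_0 + 4·σ_1 + 1·σ_2 = 6(Δ_1 - Δ_0) = -42
Clamped end conditions give two more equations: 2h_0·σ_0 + h_0·σ_1 = 6(Δ_0 - S'(0)) = 12 and h_1·σ_1 + 2h_1·σ_2 = 6(S'(2) - Δ_1) = -30.
Forward elimination and back-substitution give σ_0 = 23/2, σ_1 = -11, σ_2 = -19/2.
On [1, 2], S'(x) = b_1 + 2c_1·(x - 1) + 3d_1·(x - 1)² with b_1 = Δ_1 - h_1(2σ_1 + σ_2)/6 = 21/4, c_1 = σ_1/2 = -11/2, d_1 = (σ_2 - σ_1)/(6h_1) = 1/4. So S'(1) = 21/4.

5.2500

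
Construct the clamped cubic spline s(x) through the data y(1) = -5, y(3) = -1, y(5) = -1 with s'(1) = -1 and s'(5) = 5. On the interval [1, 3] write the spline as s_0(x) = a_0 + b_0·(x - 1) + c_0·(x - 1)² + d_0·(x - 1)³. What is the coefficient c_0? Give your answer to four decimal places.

With m_i denoting the second derivative at x_i, h_i = 2, 2, and Δ_i = (y_(i+1) − y_i)/h_i = 2, 0:
  2·m_0 + 8·m_1 + 2·m_2 = 6(Δ_1 - Δ_0) = -12
Clamped end conditions give two more equations: 2h_0·m_0 + h_0·m_1 = 6(Δ_0 - s'(1)) = 18 and h_1·m_1 + 2h_1·m_2 = 6(s'(5) - Δ_1) = 30.
Hence m_0 = 15/2, m_1 = -6, m_2 = 21/2.
On [1, 3], with s_0(x) = a_0 + b_0·(x - 1) + c_0·(x - 1)² + d_0·(x - 1)³: c_0 = m_0/2 = 15/4, d_0 = (m_1 - m_0)/(6h_0) = -9/8, b_0 = Δ_0 - h_0(2m_0 + m_1)/6 = -1.

3.7500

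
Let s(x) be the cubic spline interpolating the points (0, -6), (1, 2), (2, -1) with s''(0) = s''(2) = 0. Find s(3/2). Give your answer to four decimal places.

1.5313

With M_i denoting the second derivative at x_i, h_i = 1, 1, and Δ_i = (y_(i+1) − y_i)/h_i = 8, -3:
  1·M_0 + 4·M_1 + 1·M_2 = 6(Δ_1 - Δ_0) = -66
Natural end conditions: M_0 = M_2 = 0.
Solving: M_0 = 0, M_1 = -33/2, M_2 = 0.
On [1, 2], s(x) = 2 + 5/2·(x - 1) - 33/4·(x - 1)² + 11/4·(x - 1)³.
With (x - 1) = 1/2: s(3/2) = 49/32.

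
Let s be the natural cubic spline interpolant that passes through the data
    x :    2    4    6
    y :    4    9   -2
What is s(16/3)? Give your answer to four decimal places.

Write σ_i for s''(x_i). With h_i = 2, 2 and divided differences Δ_i = 5/2, -11/2, the continuity of s' gives the tridiagonal system
  2·σ_0 + 8·σ_1 + 2·σ_2 = 6(Δ_1 - Δ_0) = -48
Natural end conditions: σ_0 = σ_2 = 0.
Solving: σ_0 = 0, σ_1 = -6, σ_2 = 0.
On [4, 6], s(x) = 9 - 3/2·(x - 4) - 3·(x - 4)² + 1/2·(x - 4)³.
With (x - 4) = 4/3: s(16/3) = 77/27.

2.8519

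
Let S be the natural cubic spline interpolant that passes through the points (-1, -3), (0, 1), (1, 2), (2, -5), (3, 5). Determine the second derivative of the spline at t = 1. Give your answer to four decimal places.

Put m_i = S'' at the i-th knot. Here h = (1, 1, 1, 1) and Δ = (4, 1, -7, 10), so the interior equations h_(i-1)·m_(i-1) + 2(h_(i-1)+h_i)·m_i + h_i·m_(i+1) = 6(Δ_i − Δ_(i-1)) read
  1·m_0 + 4·m_1 + 1·m_2 = 6(Δ_1 - Δ_0) = -18
  1·m_1 + 4·m_2 + 1·m_3 = 6(Δ_2 - Δ_1) = -48
  1·m_2 + 4·m_3 + 1·m_4 = 6(Δ_3 - Δ_2) = 102
Natural end conditions: m_0 = m_4 = 0.
Hence m_0 = 0, m_1 = 3/7, m_2 = -138/7, m_3 = 213/7, m_4 = 0.

-19.7143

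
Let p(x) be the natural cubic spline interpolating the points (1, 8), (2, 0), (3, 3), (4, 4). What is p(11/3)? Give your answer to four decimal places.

4.0420

Put m_i = p'' at the i-th knot. Here h = (1, 1, 1) and Δ = (-8, 3, 1), so the interior equations h_(i-1)·m_(i-1) + 2(h_(i-1)+h_i)·m_i + h_i·m_(i+1) = 6(Δ_i − Δ_(i-1)) read
  1·m_0 + 4·m_1 + 1·m_2 = 6(Δ_1 - Δ_0) = 66
  1·m_1 + 4·m_2 + 1·m_3 = 6(Δ_2 - Δ_1) = -12
Natural end conditions: m_0 = m_3 = 0.
Forward elimination and back-substitution give m_0 = 0, m_1 = 92/5, m_2 = -38/5, m_3 = 0.
On [3, 4], p(x) = 3 + 53/15·(x - 3) - 19/5·(x - 3)² + 19/15·(x - 3)³.
With (x - 3) = 2/3: p(11/3) = 1637/405.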